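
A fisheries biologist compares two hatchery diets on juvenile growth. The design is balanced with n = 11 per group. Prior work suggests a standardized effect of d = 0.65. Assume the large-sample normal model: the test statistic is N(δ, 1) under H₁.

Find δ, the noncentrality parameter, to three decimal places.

The noncentrality parameter scales effect size by the design's sample-size factor: δ = d·√(n/2) = 0.65 × √(11/2) = 1.5244

δ ≈ 1.524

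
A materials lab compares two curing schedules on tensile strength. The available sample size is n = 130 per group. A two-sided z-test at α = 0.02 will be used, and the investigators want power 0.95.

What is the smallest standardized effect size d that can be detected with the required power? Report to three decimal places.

d ≈ 0.493

Required noncentrality: δ = z_{0.01} + z_{0.05} = 2.326 + 1.645 = 3.971.
(Lower-tail contribution to power is negligible for δ > 0.)
δ = d·√(n/2) ⇒ d = δ/√(n/2) = 3.971/√(130/2) = 0.4926.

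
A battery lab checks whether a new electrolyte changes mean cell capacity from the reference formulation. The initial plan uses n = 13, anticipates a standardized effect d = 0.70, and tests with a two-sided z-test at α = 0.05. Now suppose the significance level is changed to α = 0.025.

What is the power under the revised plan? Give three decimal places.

δ = d·√n = 0.70 × √13 = 2.5239 (unchanged). New critical value: z_{0.0125} = 2.241.
Revised power = Φ(δ − 2.241) + Φ(−δ − 2.241) = Φ(0.282) + Φ(-4.765) = 0.6112 + 0.0000 = 0.6112.

Power ≈ 0.611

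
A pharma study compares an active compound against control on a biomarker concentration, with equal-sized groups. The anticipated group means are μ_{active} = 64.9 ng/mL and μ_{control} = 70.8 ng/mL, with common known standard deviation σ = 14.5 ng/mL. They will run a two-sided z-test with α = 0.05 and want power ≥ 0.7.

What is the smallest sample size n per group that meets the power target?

n = 75 per group

Standardized effect: d = |μ_{active} − μ_{control}| / σ = |64.9 − 70.8| / 14.5 = 0.4069
Set Φ(δ − 1.960) = 0.7; then δ − 1.960 = Φ⁻¹(0.7) = 0.524, giving δ = 2.484.
(The Φ(−δ − z_{α/2}) term is vanishingly small for δ > 0 and is dropped in the standard sample-size formula.)
δ = d·√(n/2) ⇒ n = 2(δ/d)² = 2 × (2.484 / 0.4069)² = 74.56.
Rounding up, n = 75 per group.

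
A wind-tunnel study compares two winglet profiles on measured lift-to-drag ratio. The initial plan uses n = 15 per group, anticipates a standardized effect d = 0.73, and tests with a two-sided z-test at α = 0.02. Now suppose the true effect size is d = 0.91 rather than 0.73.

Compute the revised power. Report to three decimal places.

With d = 0.91: δ = d·√(n/2) = 0.91 × √(15/2) = 2.4921. Critical value z_{0.01} = 2.326.
Revised power = Φ(δ − 2.326) + Φ(−δ − 2.326) = Φ(0.166) + Φ(-4.818) = 0.5658 + 0.0000 = 0.5658.

Power ≈ 0.566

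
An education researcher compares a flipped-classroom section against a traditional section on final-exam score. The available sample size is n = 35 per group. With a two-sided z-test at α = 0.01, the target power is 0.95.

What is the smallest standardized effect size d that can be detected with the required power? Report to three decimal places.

Required noncentrality: δ = z_{0.005} + z_{0.05} = 2.576 + 1.645 = 4.221.
(The second rejection-region term Φ(−δ − z_{α/2}) is negligible and dropped.)
δ = d·√(n/2) ⇒ d = δ/√(n/2) = 4.221/√(35/2) = 1.0089.

d ≈ 1.009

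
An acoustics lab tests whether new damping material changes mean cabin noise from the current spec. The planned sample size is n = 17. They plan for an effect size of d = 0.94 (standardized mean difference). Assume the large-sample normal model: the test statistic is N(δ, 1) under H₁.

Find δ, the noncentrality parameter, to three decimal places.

δ ≈ 3.876

The noncentrality parameter scales effect size by the design's sample-size factor: δ = d·√n = 0.94 × √17 = 3.8757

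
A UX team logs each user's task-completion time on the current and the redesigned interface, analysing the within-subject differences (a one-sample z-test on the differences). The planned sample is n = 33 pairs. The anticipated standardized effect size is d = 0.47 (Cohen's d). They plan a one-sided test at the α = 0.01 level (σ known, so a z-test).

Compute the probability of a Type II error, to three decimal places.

β ≈ 0.354

Noncentrality parameter: δ = d·√n = 0.47 × √33 = 2.6999
One-sided α = 0.01 → critical value z_{0.01} = 2.326.
Power = P(Z > 2.326 − δ) = Φ(0.374) = 0.6456.
Type II error: β = 1 − power = 1 − 0.6456 = 0.3544.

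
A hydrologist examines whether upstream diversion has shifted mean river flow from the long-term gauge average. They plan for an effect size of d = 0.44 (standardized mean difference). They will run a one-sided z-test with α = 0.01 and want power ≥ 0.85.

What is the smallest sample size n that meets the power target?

For power 0.85 need Φ(δ − z_{0.01}) = 0.85, so δ = z_{0.01} + z_{0.15} = 2.326 + 1.036 = 3.363.
δ = d·√n ⇒ n = (δ/d)² = (3.363 / 0.44)² = 58.41.
Round up to the next whole unit.

n = 59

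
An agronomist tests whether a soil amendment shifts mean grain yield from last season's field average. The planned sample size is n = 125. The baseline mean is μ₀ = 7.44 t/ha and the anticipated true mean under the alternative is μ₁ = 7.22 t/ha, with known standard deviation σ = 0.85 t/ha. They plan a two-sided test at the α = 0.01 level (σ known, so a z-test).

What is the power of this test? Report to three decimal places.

Power ≈ 0.625

Standardized effect: d = |μ₁ − μ₀| / σ = |7.22 − 7.44| / 0.85 = 0.2588
Noncentrality parameter: δ = d·√n = 0.2588 × √125 = 2.8937
Critical value for a two-sided test at α = 0.01: z_{α/2} = 2.576.
Power = Φ(δ − 2.576) + Φ(−δ − 2.576) = Φ(0.318) + Φ(-5.470) = 0.6247 + 0.0000 = 0.6247.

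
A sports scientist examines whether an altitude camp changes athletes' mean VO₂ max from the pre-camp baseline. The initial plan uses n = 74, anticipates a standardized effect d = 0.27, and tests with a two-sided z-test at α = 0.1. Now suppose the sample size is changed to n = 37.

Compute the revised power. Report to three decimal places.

Power ≈ 0.500

With n = 37: δ = d·√n = 0.27 × √37 = 1.6423. Critical value z_{0.05} = 1.645.
Revised power = Φ(δ − 1.645) + Φ(−δ − 1.645) = Φ(-0.003) + Φ(-3.287) = 0.4990 + 0.0005 = 0.4995.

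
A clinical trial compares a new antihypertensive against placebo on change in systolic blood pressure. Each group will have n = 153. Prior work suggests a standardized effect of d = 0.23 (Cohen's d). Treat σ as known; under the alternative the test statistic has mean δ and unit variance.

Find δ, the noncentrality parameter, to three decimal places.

δ ≈ 2.012

The noncentrality parameter scales effect size by the design's sample-size factor: δ = d·√(n/2) = 0.23 × √(153/2) = 2.0117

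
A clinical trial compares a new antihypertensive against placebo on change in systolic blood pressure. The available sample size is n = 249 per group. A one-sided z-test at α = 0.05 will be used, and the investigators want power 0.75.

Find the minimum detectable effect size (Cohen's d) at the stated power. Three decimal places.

d ≈ 0.208

Required noncentrality: δ = z_{0.05} + z_{0.25} = 1.645 + 0.674 = 2.319.
δ = d·√(n/2) ⇒ d = δ/√(n/2) = 2.319/√(249/2) = 0.2079.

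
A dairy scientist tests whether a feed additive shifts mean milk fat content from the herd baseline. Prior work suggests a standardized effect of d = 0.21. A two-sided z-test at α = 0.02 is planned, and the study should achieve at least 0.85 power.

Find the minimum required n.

For power 0.85 need Φ(δ − z_{0.01}) = 0.85, so δ = z_{0.01} + z_{0.15} = 2.326 + 1.036 = 3.363.
(Ignoring the negligible lower-tail rejection probability gives the usual closed-form inversion.)
δ = d·√n ⇒ n = (δ/d)² = (3.363 / 0.21)² = 256.42.
Rounding up, n = 257.

n = 257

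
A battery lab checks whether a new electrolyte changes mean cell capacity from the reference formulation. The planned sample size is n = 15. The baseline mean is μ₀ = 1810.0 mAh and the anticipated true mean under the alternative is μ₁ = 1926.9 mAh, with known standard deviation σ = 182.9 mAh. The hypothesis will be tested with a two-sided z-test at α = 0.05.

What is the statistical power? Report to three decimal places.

Power ≈ 0.697

Standardized effect: d = |μ₁ − μ₀| / σ = |1926.9 − 1810.0| / 182.9 = 0.6391
Noncentrality parameter: δ = d·√n = 0.6391 × √15 = 2.4754
Two-sided α = 0.05 → critical value z_{0.025} = 1.960.
Power = Φ(δ − 1.960) + Φ(−δ − 1.960) = Φ(0.515) + Φ(-4.435) = 0.6969 + 0.0000 = 0.6969.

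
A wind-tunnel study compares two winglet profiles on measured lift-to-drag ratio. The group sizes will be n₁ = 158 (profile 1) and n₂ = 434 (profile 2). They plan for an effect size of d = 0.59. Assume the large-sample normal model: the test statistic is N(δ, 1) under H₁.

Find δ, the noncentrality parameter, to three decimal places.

δ = d / √(1/n₁ + 1/n₂) = 0.59 / √(1/158 + 1/434) = 6.3499

δ ≈ 6.350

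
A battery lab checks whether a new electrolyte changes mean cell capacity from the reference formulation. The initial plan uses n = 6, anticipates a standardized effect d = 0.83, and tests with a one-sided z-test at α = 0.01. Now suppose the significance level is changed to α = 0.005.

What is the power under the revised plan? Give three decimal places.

Power ≈ 0.294

δ = d·√n = 0.83 × √6 = 2.0331 (unchanged). New critical value: z_{0.005} = 2.576.
Revised power = P(Z > 2.576 − δ) = Φ(-0.543) = 0.2937.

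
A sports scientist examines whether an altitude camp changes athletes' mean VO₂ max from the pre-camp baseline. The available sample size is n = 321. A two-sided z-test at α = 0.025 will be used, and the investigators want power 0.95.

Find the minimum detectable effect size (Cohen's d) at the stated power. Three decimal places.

d ≈ 0.217

Need Φ(δ − 2.241) = 0.95, so δ = 2.241 + 1.645 = 3.886.
(Lower-tail contribution to power is negligible for δ > 0.)
δ = d·√n ⇒ d = δ/√n = 3.886/√321 = 0.2169.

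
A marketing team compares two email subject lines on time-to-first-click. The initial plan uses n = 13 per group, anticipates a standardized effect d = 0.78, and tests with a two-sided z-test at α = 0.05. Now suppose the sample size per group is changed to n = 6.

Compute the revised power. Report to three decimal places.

Power ≈ 0.272

With n = 6 per group: δ = d·√(n/2) = 0.78 × √(6/2) = 1.3510. Critical value z_{0.025} = 1.960.
Revised power = Φ(δ − 1.960) + Φ(−δ − 1.960) = Φ(-0.609) + Φ(-3.311) = 0.2713 + 0.0005 = 0.2717.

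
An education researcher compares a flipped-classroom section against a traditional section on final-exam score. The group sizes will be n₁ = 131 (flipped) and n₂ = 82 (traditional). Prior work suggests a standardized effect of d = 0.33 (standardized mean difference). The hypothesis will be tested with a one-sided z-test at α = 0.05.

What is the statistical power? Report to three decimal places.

Power ≈ 0.758

Noncentrality parameter: δ = d / √(1/n₁ + 1/n₂) = 0.33 / √(1/131 + 1/82) = 2.3435
Critical value for a one-sided test at α = 0.05: z_α = 1.645.
Power = Φ(δ − 1.645) = Φ(0.699) = 0.7576.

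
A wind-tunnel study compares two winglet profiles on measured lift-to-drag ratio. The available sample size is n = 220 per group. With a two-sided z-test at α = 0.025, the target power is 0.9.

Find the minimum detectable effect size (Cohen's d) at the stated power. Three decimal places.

Need Φ(δ − 2.241) = 0.9, so δ = 2.241 + 1.282 = 3.523.
(The second rejection-region term Φ(−δ − z_{α/2}) is negligible and dropped.)
δ = d·√(n/2) ⇒ d = δ/√(n/2) = 3.523/√(220/2) = 0.3359.

d ≈ 0.336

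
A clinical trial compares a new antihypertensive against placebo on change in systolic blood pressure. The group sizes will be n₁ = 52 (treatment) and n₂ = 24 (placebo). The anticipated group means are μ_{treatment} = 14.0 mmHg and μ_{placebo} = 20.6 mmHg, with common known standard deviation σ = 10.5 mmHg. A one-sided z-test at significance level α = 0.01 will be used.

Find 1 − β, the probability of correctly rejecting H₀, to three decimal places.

Power ≈ 0.587

Standardized effect: d = |μ_{treatment} − μ_{placebo}| / σ = |14.0 − 20.6| / 10.5 = 0.6286
Noncentrality parameter: δ = d / √(1/n₁ + 1/n₂) = 0.6286 / √(1/52 + 1/24) = 2.5472
Critical value for a one-sided test at α = 0.01: z_α = 2.326.
Power = Φ(δ − 2.326) = Φ(0.221) = 0.5874.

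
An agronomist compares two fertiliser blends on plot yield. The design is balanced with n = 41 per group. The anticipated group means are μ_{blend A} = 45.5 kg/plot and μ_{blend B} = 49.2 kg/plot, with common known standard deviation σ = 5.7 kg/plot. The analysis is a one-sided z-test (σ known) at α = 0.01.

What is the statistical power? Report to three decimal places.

Standardized effect: d = |μ_{blend A} − μ_{blend B}| / σ = |45.5 − 49.2| / 5.7 = 0.6491
Noncentrality parameter: δ = d·√(n/2) = 0.6491 × √(41/2) = 2.9390
One-sided α = 0.01 → critical value z_{0.01} = 2.326.
Power = P(Z > 2.326 − δ) = Φ(0.613) = 0.7300.

Power ≈ 0.730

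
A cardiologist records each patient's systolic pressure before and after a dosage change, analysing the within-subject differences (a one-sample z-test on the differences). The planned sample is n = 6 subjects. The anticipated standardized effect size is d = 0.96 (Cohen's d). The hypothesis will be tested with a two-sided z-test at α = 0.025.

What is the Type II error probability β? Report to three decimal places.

β ≈ 0.456

Noncentrality parameter: δ = d·√n = 0.96 × √6 = 2.3515
Two-sided α = 0.025 → critical value z_{0.0125} = 2.241.
Power = Φ(δ − 2.241) + Φ(−δ − 2.241) = Φ(0.110) + Φ(-4.593) = 0.5438 + 0.0000 = 0.5438.
Type II error: β = 1 − power = 1 − 0.5438 = 0.4562.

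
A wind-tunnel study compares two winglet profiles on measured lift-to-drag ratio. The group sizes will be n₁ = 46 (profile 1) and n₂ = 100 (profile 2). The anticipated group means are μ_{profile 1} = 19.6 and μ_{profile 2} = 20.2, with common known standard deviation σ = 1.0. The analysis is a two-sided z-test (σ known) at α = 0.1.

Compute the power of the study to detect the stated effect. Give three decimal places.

Standardized effect: d = |μ_{profile 1} − μ_{profile 2}| / σ = |19.6 − 20.2| / 1.0 = 0.6000
Noncentrality parameter: δ = d / √(1/n₁ + 1/n₂) = 0.6000 / √(1/46 + 1/100) = 3.3679
Critical value for a two-sided test at α = 0.1: z_{α/2} = 1.645.
Power = Φ(δ − 1.645) + Φ(−δ − 1.645) = Φ(1.723) + Φ(-5.013) = 0.9576 + 0.0000 = 0.9576.

Power ≈ 0.958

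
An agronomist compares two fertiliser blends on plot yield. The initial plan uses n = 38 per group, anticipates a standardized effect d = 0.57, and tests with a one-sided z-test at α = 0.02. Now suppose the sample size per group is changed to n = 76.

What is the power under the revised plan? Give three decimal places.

With n = 76 per group: δ = d·√(n/2) = 0.57 × √(76/2) = 3.5137. Critical value z_{0.02} = 2.054.
Revised power = Φ(δ − 2.054) = Φ(1.460) = 0.9279.

Power ≈ 0.928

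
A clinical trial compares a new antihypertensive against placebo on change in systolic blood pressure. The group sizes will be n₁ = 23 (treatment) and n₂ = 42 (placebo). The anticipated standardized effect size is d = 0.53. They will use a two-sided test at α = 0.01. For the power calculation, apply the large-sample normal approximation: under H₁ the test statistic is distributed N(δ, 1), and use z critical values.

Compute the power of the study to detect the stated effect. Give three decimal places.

Power ≈ 0.297

Noncentrality parameter: δ = d / √(1/n₁ + 1/n₂) = 0.53 / √(1/23 + 1/42) = 2.0432
Critical value for a two-sided test at α = 0.01: z_{α/2} = 2.576.
Power = Φ(δ − 2.576) + Φ(−δ − 2.576) = Φ(-0.533) + Φ(-4.619) = 0.2971 + 0.0000 = 0.2971.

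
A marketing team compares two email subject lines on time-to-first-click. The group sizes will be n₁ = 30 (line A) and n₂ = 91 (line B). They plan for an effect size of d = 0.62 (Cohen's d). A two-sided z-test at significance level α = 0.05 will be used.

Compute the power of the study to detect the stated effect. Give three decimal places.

Power ≈ 0.838

Noncentrality parameter: δ = d / √(1/n₁ + 1/n₂) = 0.62 / √(1/30 + 1/91) = 2.9450
Critical value for a two-sided test at α = 0.05: z_{α/2} = 1.960.
Power = Φ(δ − 1.960) + Φ(−δ − 1.960) = Φ(0.985) + Φ(-4.905) = 0.8377 + 0.0000 = 0.8377.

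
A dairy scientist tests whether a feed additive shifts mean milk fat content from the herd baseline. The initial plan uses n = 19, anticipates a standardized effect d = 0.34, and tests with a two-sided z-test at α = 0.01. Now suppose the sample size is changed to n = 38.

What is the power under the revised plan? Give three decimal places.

Power ≈ 0.316

With n = 38: δ = d·√n = 0.34 × √38 = 2.0959. Critical value z_{0.005} = 2.576.
Revised power = Φ(δ − 2.576) + Φ(−δ − 2.576) = Φ(-0.480) + Φ(-4.672) = 0.3156 + 0.0000 = 0.3156.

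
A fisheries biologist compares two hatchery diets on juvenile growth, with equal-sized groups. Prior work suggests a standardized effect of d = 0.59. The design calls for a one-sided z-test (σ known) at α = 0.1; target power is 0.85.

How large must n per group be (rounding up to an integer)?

Set Φ(δ − 1.282) = 0.85; then δ − 1.282 = Φ⁻¹(0.85) = 1.036, giving δ = 2.318.
δ = d·√(n/2) ⇒ n = 2(δ/d)² = 2 × (2.318 / 0.59)² = 30.87.
Round up to the next whole unit.

n = 31 per group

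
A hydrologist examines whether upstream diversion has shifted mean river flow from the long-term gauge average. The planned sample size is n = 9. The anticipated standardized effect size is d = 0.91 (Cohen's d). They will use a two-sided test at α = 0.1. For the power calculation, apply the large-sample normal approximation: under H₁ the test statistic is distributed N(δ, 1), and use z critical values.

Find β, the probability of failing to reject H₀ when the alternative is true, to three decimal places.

Noncentrality parameter: δ = d·√n = 0.91 × √9 = 2.7300
Critical value for a two-sided test at α = 0.1: z_{α/2} = 1.645.
Power = Φ(δ − 1.645) + Φ(−δ − 1.645) = Φ(1.085) + Φ(-4.375) = 0.8611 + 0.0000 = 0.8611.
Type II error: β = 1 − power = 1 − 0.8611 = 0.1389.

β ≈ 0.139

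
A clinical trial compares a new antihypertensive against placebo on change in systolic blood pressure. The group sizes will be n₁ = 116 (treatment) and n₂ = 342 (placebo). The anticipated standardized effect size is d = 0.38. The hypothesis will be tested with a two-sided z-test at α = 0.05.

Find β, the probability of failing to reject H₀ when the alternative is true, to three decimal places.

Noncentrality parameter: δ = d / √(1/n₁ + 1/n₂) = 0.38 / √(1/116 + 1/342) = 3.5367
Two-sided α = 0.05 → critical value z_{0.025} = 1.960.
Power = Φ(δ − 1.960) + Φ(−δ − 1.960) = Φ(1.577) + Φ(-5.497) = 0.9426 + 0.0000 = 0.9426.
Type II error: β = 1 − power = 1 − 0.9426 = 0.0574.

β ≈ 0.057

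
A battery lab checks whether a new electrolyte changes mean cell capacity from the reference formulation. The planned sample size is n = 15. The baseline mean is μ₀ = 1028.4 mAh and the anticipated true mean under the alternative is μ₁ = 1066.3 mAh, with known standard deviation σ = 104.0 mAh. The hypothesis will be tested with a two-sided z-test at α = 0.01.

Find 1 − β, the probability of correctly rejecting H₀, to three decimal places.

Standardized effect: d = |μ₁ − μ₀| / σ = |1066.3 − 1028.4| / 104.0 = 0.3644
Noncentrality parameter: δ = d·√n = 0.3644 × √15 = 1.4114
Critical value for a two-sided test at α = 0.01: z_{α/2} = 2.576.
Power = Φ(δ − 2.576) + Φ(−δ − 2.576) = Φ(-1.164) + Φ(-3.987) = 0.1221 + 0.0000 = 0.1222.

Power ≈ 0.122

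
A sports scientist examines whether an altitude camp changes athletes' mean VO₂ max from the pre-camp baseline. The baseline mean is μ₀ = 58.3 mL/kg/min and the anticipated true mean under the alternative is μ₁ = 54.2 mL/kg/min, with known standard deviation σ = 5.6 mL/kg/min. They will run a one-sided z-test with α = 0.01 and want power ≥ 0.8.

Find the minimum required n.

n = 19

Standardized effect: d = |μ₁ − μ₀| / σ = |54.2 − 58.3| / 5.6 = 0.7321
Set Φ(δ − 2.326) = 0.8; then δ − 2.326 = Φ⁻¹(0.8) = 0.842, giving δ = 3.168.
δ = d·√n ⇒ n = (δ/d)² = (3.168 / 0.7321)² = 18.72.
Rounding up, n = 19.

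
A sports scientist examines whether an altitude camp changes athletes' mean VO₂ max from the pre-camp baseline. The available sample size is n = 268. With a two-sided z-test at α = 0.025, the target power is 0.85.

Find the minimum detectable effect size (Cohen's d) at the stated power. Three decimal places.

d ≈ 0.200

Required noncentrality: δ = z_{0.0125} + z_{0.15} = 2.241 + 1.036 = 3.278.
(Lower-tail contribution to power is negligible for δ > 0.)
δ = d·√n ⇒ d = δ/√n = 3.278/√268 = 0.2002.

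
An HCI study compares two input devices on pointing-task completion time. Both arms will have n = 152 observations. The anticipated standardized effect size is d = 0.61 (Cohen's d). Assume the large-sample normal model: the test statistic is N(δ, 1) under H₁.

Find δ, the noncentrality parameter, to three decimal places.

δ ≈ 5.318

δ = d·√(n/2) = 0.61 × √(152/2) = 5.3179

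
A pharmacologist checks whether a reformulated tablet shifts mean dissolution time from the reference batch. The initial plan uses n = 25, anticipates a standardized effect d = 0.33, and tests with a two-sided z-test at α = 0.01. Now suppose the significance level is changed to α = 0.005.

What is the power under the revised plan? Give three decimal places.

Power ≈ 0.124

δ = d·√n = 0.33 × √25 = 1.6500 (unchanged). New critical value: z_{0.0025} = 2.807.
Revised power = Φ(δ − 2.807) + Φ(−δ − 2.807) = Φ(-1.157) + Φ(-4.457) = 0.1236 + 0.0000 = 0.1236.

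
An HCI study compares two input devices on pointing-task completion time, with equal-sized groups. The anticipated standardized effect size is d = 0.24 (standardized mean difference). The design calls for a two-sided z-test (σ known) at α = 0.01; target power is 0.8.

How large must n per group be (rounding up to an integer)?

n = 406 per group

Set Φ(δ − 2.576) = 0.8; then δ − 2.576 = Φ⁻¹(0.8) = 0.842, giving δ = 3.417.
(The Φ(−δ − z_{α/2}) term is vanishingly small for δ > 0 and is dropped in the standard sample-size formula.)
δ = d·√(n/2) ⇒ n = 2(δ/d)² = 2 × (3.417 / 0.24)² = 405.52.
Round up to the next whole unit.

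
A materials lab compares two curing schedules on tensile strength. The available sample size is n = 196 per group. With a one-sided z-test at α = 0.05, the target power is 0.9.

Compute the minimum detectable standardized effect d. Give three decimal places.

Required noncentrality: δ = z_{0.05} + z_{0.10} = 1.645 + 1.282 = 2.926.
δ = d·√(n/2) ⇒ d = δ/√(n/2) = 2.926/√(196/2) = 0.2956.

d ≈ 0.296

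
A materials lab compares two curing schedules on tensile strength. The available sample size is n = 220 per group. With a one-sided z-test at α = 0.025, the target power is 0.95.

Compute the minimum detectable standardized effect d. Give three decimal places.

Required noncentrality: δ = z_{0.025} + z_{0.05} = 1.960 + 1.645 = 3.605.
δ = d·√(n/2) ⇒ d = δ/√(n/2) = 3.605/√(220/2) = 0.3437.

d ≈ 0.344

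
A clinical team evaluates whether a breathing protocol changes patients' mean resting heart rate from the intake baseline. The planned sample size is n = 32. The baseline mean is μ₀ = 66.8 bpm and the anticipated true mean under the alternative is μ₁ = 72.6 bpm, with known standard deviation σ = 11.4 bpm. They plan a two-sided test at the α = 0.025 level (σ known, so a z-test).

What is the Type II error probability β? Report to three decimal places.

β ≈ 0.262

Standardized effect: d = |μ₁ − μ₀| / σ = |72.6 − 66.8| / 11.4 = 0.5088
Noncentrality parameter: δ = d·√n = 0.5088 × √32 = 2.8780
Two-sided α = 0.025 → critical value z_{0.0125} = 2.241.
Power = Φ(δ − 2.241) + Φ(−δ − 2.241) = Φ(0.637) + Φ(-5.119) = 0.7378 + 0.0000 = 0.7378.
Type II error: β = 1 − power = 1 − 0.7378 = 0.2622.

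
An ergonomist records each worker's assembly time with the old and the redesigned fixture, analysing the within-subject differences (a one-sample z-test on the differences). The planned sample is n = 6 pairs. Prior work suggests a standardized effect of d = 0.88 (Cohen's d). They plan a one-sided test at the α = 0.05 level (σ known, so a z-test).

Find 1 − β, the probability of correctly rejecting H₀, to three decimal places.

Noncentrality parameter: δ = d·√n = 0.88 × √6 = 2.1556
One-sided α = 0.05 → critical value z_{0.05} = 1.645.
Power = P(Z > 1.645 − δ) = Φ(0.511) = 0.6952.

Power ≈ 0.695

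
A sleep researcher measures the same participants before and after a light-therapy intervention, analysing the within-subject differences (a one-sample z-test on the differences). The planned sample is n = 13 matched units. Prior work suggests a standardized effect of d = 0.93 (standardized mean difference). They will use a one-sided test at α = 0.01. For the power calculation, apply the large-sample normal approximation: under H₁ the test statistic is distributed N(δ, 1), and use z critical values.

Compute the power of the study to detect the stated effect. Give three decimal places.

Noncentrality parameter: δ = d·√n = 0.93 × √13 = 3.3532
One-sided α = 0.01 → critical value z_{0.01} = 2.326.
Power = Φ(δ − 2.326) = Φ(1.027) = 0.8477.

Power ≈ 0.848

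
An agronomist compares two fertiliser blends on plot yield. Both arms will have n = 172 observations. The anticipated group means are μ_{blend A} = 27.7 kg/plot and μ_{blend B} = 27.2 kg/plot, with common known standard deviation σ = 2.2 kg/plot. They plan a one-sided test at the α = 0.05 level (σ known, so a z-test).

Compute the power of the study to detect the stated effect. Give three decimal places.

Standardized effect: d = |μ_{blend A} − μ_{blend B}| / σ = |27.7 − 27.2| / 2.2 = 0.2273
Noncentrality parameter: δ = d·√(n/2) = 0.2273 × √(172/2) = 2.1076
Critical value for a one-sided test at α = 0.05: z_α = 1.645.
Power = Φ(δ − 1.645) = Φ(0.463) = 0.6782.

Power ≈ 0.678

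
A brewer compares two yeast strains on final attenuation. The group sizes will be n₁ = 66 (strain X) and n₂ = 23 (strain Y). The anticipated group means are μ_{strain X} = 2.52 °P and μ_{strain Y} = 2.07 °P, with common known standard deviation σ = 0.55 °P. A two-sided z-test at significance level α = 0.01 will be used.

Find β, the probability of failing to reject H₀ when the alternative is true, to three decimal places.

Standardized effect: d = |μ_{strain X} − μ_{strain Y}| / σ = |2.52 − 2.07| / 0.55 = 0.8182
Noncentrality parameter: δ = d / √(1/n₁ + 1/n₂) = 0.8182 / √(1/66 + 1/23) = 3.3790
Two-sided α = 0.01 → critical value z_{0.005} = 2.576.
Power = Φ(δ − 2.576) + Φ(−δ − 2.576) = Φ(0.803) + Φ(-5.955) = 0.7891 + 0.0000 = 0.7891.
Type II error: β = 1 − power = 1 − 0.7891 = 0.2109.

β ≈ 0.211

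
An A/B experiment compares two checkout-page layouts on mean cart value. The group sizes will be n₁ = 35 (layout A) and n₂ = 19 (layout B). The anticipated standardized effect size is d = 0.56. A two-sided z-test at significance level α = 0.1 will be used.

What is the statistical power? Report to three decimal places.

Noncentrality parameter: δ = d / √(1/n₁ + 1/n₂) = 0.56 / √(1/35 + 1/19) = 1.9652
Two-sided α = 0.1 → critical value z_{0.05} = 1.645.
Power = Φ(δ − 1.645) + Φ(−δ − 1.645) = Φ(0.320) + Φ(-3.610) = 0.6256 + 0.0002 = 0.6258.

Power ≈ 0.626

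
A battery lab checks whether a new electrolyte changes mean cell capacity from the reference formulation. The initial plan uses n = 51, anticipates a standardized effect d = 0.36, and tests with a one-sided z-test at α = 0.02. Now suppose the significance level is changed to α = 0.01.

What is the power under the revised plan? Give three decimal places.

Power ≈ 0.597

δ = d·√n = 0.36 × √51 = 2.5709 (unchanged). New critical value: z_{0.01} = 2.326.
Revised power = Φ(δ − 2.326) = Φ(0.245) = 0.5966.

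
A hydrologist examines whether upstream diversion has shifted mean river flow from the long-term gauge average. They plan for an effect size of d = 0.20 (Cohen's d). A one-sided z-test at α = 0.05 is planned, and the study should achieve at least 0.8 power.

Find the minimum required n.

Set Φ(δ − 1.645) = 0.8; then δ − 1.645 = Φ⁻¹(0.8) = 0.842, giving δ = 2.486.
δ = d·√n ⇒ n = (δ/d)² = (2.486 / 0.20)² = 154.56.
Rounding up, n = 155.

n = 155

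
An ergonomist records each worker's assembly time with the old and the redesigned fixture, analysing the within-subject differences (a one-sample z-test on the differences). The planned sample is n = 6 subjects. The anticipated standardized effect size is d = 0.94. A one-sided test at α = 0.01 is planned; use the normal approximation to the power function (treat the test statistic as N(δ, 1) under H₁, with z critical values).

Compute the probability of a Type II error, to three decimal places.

Noncentrality parameter: λ = d·√n = 0.94 × √6 = 2.3025
Critical value for a one-sided test at α = 0.01: z_α = 2.326.
Power = P(Z > 2.326 − λ) = Φ(-0.024) = 0.4905.
Type II error: β = 1 − power = 1 − 0.4905 = 0.5095.

β ≈ 0.510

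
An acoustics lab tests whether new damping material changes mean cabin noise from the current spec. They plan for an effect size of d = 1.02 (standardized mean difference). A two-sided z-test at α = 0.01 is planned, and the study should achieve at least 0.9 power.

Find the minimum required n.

n = 15

For power 0.9 need Φ(δ − z_{0.005}) = 0.9, so δ = z_{0.005} + z_{0.10} = 2.576 + 1.282 = 3.857.
(For δ > 0 the lower-tail rejection region contributes negligibly to power, so the one-term inversion is standard.)
δ = d·√n ⇒ n = (δ/d)² = (3.857 / 1.02)² = 14.30.
Rounding up, n = 15.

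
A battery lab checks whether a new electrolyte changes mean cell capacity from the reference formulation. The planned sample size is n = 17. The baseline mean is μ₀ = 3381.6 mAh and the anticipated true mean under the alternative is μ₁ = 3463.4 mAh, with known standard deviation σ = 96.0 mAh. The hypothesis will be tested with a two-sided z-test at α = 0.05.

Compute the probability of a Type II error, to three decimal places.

β ≈ 0.060

Standardized effect: d = |μ₁ − μ₀| / σ = |3463.4 − 3381.6| / 96.0 = 0.8521
Noncentrality parameter: δ = d·√n = 0.8521 × √17 = 3.5132
Critical value for a two-sided test at α = 0.05: z_{α/2} = 1.960.
Power = Φ(δ − 1.960) + Φ(−δ − 1.960) = Φ(1.553) + Φ(-5.473) = 0.9398 + 0.0000 = 0.9398.
Type II error: β = 1 − power = 1 − 0.9398 = 0.0602.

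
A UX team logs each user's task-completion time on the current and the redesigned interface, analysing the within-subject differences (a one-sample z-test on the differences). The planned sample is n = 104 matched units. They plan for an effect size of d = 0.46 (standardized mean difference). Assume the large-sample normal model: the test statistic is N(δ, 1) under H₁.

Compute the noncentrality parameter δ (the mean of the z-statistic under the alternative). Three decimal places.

δ ≈ 4.691

The noncentrality parameter scales effect size by the design's sample-size factor: δ = d·√n = 0.46 × √104 = 4.6911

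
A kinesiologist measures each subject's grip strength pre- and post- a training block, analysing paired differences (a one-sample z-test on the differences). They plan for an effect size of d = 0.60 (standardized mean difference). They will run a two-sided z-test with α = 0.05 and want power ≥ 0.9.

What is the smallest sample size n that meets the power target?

For power 0.9 need Φ(δ − z_{0.025}) = 0.9, so δ = z_{0.025} + z_{0.10} = 1.960 + 1.282 = 3.242.
(For δ > 0 the lower-tail rejection region contributes negligibly to power, so the one-term inversion is standard.)
δ = d·√n ⇒ n = (δ/d)² = (3.242 / 0.60)² = 29.19.
Rounding up, n = 30.

n = 30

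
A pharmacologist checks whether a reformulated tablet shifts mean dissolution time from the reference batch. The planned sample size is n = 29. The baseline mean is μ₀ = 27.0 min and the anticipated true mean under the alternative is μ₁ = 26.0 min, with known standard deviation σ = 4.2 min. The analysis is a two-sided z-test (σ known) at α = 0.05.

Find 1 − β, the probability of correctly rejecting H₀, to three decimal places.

Power ≈ 0.250

Standardized effect: d = |μ₁ − μ₀| / σ = |26.0 − 27.0| / 4.2 = 0.2381
Noncentrality parameter: δ = d·√n = 0.2381 × √29 = 1.2822
Two-sided α = 0.05 → critical value z_{0.025} = 1.960.
Power = Φ(δ − 1.960) + Φ(−δ − 1.960) = Φ(-0.678) + Φ(-3.242) = 0.2490 + 0.0006 = 0.2495.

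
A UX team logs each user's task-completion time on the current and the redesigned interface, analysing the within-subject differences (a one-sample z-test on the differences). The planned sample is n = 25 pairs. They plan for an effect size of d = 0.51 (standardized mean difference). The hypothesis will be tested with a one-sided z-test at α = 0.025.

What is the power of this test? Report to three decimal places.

Noncentrality parameter: δ = d·√n = 0.51 × √25 = 2.5500
Critical value for a one-sided test at α = 0.025: z_α = 1.960.
Power = P(Z > 1.960 − δ) = Φ(0.590) = 0.7224.

Power ≈ 0.722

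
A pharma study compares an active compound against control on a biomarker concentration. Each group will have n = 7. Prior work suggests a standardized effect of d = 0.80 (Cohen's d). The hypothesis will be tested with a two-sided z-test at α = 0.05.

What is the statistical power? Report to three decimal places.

Power ≈ 0.322

Noncentrality parameter: δ = d·√(n/2) = 0.80 × √(7/2) = 1.4967
Two-sided α = 0.05 → critical value z_{0.025} = 1.960.
Power = Φ(δ − 1.960) + Φ(−δ − 1.960) = Φ(-0.463) + Φ(-3.457) = 0.3216 + 0.0003 = 0.3218.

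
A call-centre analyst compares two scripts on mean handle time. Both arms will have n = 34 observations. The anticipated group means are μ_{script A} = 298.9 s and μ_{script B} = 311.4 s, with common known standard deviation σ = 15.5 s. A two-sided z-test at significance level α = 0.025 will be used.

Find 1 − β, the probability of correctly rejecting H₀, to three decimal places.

Standardized effect: d = |μ_{script A} − μ_{script B}| / σ = |298.9 − 311.4| / 15.5 = 0.8065
Noncentrality parameter: δ = d·√(n/2) = 0.8065 × √(34/2) = 3.3251
Two-sided α = 0.025 → critical value z_{0.0125} = 2.241.
Power = Φ(δ − 2.241) + Φ(−δ − 2.241) = Φ(1.084) + Φ(-5.566) = 0.8607 + 0.0000 = 0.8607.

Power ≈ 0.861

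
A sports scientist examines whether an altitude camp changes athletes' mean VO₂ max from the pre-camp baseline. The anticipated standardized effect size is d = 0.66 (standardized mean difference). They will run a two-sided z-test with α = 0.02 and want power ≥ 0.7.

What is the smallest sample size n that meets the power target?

n = 19

For power 0.7 need Φ(δ − z_{0.01}) = 0.7, so δ = z_{0.01} + z_{0.30} = 2.326 + 0.524 = 2.851.
(Ignoring the negligible lower-tail rejection probability gives the usual closed-form inversion.)
δ = d·√n ⇒ n = (δ/d)² = (2.851 / 0.66)² = 18.66.
Rounding up, n = 19.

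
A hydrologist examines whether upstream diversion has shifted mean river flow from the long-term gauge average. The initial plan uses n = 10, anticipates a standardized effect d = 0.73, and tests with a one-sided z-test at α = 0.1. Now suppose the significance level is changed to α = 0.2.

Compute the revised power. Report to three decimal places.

δ = d·√n = 0.73 × √10 = 2.3085 (unchanged). New critical value: z_{0.2} = 0.842.
Revised power = P(Z > 0.842 − δ) = Φ(1.467) = 0.9288.

Power ≈ 0.929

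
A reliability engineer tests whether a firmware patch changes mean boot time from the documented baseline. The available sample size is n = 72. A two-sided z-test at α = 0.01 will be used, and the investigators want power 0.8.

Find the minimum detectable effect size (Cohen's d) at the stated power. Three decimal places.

Need Φ(δ − 2.576) = 0.8, so δ = 2.576 + 0.842 = 3.417.
(Lower-tail contribution to power is negligible for δ > 0.)
δ = d·√n ⇒ d = δ/√n = 3.417/√72 = 0.4028.

d ≈ 0.403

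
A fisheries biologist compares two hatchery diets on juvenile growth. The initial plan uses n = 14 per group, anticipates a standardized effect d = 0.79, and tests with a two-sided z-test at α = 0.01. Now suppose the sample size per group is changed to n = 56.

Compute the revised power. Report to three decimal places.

Power ≈ 0.946

With n = 56 per group: δ = d·√(n/2) = 0.79 × √(56/2) = 4.1803. Critical value z_{0.005} = 2.576.
Revised power = Φ(δ − 2.576) + Φ(−δ − 2.576) = Φ(1.604) + Φ(-6.756) = 0.9457 + 0.0000 = 0.9457.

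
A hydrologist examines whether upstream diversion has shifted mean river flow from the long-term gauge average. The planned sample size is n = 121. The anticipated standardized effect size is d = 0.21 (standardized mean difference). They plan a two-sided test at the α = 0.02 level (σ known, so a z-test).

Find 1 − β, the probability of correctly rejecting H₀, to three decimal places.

Noncentrality parameter: δ = d·√n = 0.21 × √121 = 2.3100
Critical value for a two-sided test at α = 0.02: z_{α/2} = 2.326.
Power = Φ(δ − 2.326) + Φ(−δ − 2.326) = Φ(-0.016) + Φ(-4.636) = 0.4935 + 0.0000 = 0.4935.

Power ≈ 0.493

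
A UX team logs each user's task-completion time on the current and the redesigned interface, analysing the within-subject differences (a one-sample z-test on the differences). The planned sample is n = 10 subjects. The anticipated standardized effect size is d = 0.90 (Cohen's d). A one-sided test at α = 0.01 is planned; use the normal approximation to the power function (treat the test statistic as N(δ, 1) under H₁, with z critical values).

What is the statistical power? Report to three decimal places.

Noncentrality parameter: δ = d·√n = 0.90 × √10 = 2.8460
One-sided α = 0.01 → critical value z_{0.01} = 2.326.
Power = P(Z > 2.326 − δ) = Φ(0.520) = 0.6984.

Power ≈ 0.698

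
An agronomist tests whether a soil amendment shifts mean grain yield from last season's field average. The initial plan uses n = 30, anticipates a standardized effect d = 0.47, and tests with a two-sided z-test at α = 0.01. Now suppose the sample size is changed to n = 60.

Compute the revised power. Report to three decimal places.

Power ≈ 0.857

With n = 60: δ = d·√n = 0.47 × √60 = 3.6406. Critical value z_{0.005} = 2.576.
Revised power = Φ(δ − 2.576) + Φ(−δ − 2.576) = Φ(1.065) + Φ(-6.216) = 0.8565 + 0.0000 = 0.8565.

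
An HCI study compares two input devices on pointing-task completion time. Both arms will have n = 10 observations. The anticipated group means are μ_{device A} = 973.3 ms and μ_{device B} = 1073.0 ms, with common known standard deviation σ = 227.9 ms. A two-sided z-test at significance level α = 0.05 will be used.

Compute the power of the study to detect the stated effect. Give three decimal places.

Standardized effect: d = |μ_{device A} − μ_{device B}| / σ = |973.3 − 1073.0| / 227.9 = 0.4375
Noncentrality parameter: δ = d·√(n/2) = 0.4375 × √(10/2) = 0.9782
Two-sided α = 0.05 → critical value z_{0.025} = 1.960.
Power = Φ(δ − 1.960) + Φ(−δ − 1.960) = Φ(-0.982) + Φ(-2.938) = 0.1631 + 0.0017 = 0.1648.

Power ≈ 0.165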